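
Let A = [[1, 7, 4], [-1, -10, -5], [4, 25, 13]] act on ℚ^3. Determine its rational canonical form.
The invariant factors of A (the non-unit diagonal entries of the Smith normal form of xI - A over ℚ[x]) are (x - 6)(x + 1)^2, each dividing the next. The characteristic polynomial is their product, (x - 6)(x + 1)^2.

The rational canonical form is the block-diagonal matrix of companion matrices C(f_i):
R = [[0, 0, 6], [1, 0, 11], [0, 1, 4]].

R = [[0, 0, 6], [1, 0, 11], [0, 1, 4]]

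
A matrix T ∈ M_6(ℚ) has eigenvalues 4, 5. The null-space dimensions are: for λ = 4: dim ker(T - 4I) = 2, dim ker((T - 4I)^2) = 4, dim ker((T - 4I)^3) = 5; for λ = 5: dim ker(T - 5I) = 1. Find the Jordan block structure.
Jordan blocks: (4, 3), (4, 2), (5, 1)

λ = 4: successive nullity increments [2, 2, 1] count blocks of size ≥ k; block sizes are [3, 2].
λ = 5: successive nullity increments [1] count blocks of size ≥ k; block sizes are [1].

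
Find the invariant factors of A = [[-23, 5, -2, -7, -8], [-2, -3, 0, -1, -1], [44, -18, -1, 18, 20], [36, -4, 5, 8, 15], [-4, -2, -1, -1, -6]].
The Jordan structure of A has elementary divisors (x + 5)^3, (x + 5)^2. Arranging the block sizes at each eigenvalue in decreasing order and taking row products gives the invariant factors.

Invariant factors (smallest first, each dividing the next): (x + 5)^2, (x + 5)^3.

Check: the last factor (x + 5)^3 is the minimal polynomial, and the product (x + 5)^5 is the characteristic polynomial.

(x + 5)^2, (x + 5)^3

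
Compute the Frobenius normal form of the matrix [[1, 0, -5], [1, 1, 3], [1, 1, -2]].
The invariant factors of A (the non-unit diagonal entries of the Smith normal form of xI - A over ℚ[x]) are x^3 - x + 5, each dividing the next. The characteristic polynomial is their product, x^3 - x + 5.

The rational canonical form is the block-diagonal matrix of companion matrices C(f_i):
R = [[0, 0, -5], [1, 0, 1], [0, 1, 0]].

Note the characteristic polynomial does not split into linear factors over ℚ, so A has no Jordan form over ℚ; the rational canonical form exists over any field.

R = [[0, 0, -5], [1, 0, 1], [0, 1, 0]]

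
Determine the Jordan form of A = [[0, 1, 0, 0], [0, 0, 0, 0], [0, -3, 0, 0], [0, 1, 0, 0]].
The characteristic polynomial is det(xI - A) = x^4, so the eigenvalues are 0 (algebraic multiplicity 4).

For λ = 0: rank(A) = 1, rank(A^2) = 0. The eigenspace has dimension 4 - 1 = 3, so there are 3 Jordan blocks; the rank sequence gives block sizes [2, 1, 1].

Assembling the blocks gives the Jordan form J above.

J = [[0, 1, 0, 0], [0, 0, 0, 0], [0, 0, 0, 0], [0, 0, 0, 0]]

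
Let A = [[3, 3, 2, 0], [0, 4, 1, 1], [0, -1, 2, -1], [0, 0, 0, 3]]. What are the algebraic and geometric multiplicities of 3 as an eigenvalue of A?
algebraic multiplicity 4, geometric multiplicity 2

The characteristic polynomial is (x - 3)^4, so the factor x - 3 appears with exponent 4: the algebraic multiplicity is 4.

rank(A - 3I) = 2, so the eigenspace has dimension 4 - 2 = 2: the geometric multiplicity is 2.

Since 2 < 4, A is not diagonalizable.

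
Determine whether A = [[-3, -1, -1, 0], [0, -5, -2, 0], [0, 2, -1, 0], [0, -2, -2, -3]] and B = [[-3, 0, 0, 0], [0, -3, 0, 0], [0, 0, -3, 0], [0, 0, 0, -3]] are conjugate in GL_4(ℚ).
Both have characteristic polynomial (x + 3)^4, but the minimal polynomial of A is (x + 3)^2 while the minimal polynomial of B is x + 3. The minimal polynomial is a similarity invariant, so A and B are not similar.

No.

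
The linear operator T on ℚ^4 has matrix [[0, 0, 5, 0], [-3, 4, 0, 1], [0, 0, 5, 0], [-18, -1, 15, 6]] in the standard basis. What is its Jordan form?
The characteristic polynomial is det(xI - A) = x(x - 5)^3, so the eigenvalues are 0 (algebraic multiplicity 1), 5 (algebraic multiplicity 3).

For λ = 0: algebraic multiplicity 1 gives one 1×1 block.

For λ = 5: rank(A - 5I) = 2, rank((A - 5I)^2) = 1. The eigenspace has dimension 4 - 2 = 2, so there are 2 Jordan blocks; the rank sequence gives block sizes [2, 1].

Assembling the blocks gives the Jordan form J above.

J = [[0, 0, 0, 0], [0, 5, 1, 0], [0, 0, 5, 0], [0, 0, 0, 5]]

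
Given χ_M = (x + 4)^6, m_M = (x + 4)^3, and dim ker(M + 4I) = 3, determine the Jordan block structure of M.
λ = -4: algebraic multiplicity 6 (exponent in χ_M), largest block size 3 (exponent in m_M), 3 blocks (geometric multiplicity). These force block sizes [3, 2, 1].

Jordan blocks: (-4, 3), (-4, 2), (-4, 1)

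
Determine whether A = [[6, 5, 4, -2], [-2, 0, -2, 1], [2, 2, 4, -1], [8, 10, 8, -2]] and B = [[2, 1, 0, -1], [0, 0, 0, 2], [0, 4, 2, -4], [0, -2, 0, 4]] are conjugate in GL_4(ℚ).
Both have characteristic polynomial (x - 2)^4, but the minimal polynomial of A is (x - 2)^3 while the minimal polynomial of B is (x - 2)^2. The minimal polynomial is a similarity invariant, so A and B are not similar.

No.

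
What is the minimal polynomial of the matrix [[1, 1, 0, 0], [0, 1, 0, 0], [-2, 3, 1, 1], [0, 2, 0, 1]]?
The characteristic polynomial factors as (x - 1)^4. The minimal polynomial is ∏(x - λ)^{k_λ} where k_λ is the size of the largest Jordan block at λ.

For λ = 1: rank(A - I) = 2, and the largest Jordan block has size 2 (the smallest k with rank((A - I)^k) = rank((A - I)^(k+1))).

So m_A(x) = (x - 1)^2.

m_A(x) = (x - 1)^2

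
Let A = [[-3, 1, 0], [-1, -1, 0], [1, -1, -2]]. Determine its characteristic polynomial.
xI - A = [[x + 3, -1, 0], [1, x + 1, 0], [-1, 1, x + 2]].

Expanding det(xI - A) along the first row:
det(xI - A) = + (x + 3)·det([[x + 1, 0], [1, x + 2]]) - (-1)·det([[1, 0], [-1, x + 2]]) + (0)·det([[1, x + 1], [-1, 1]]).

Evaluating gives χ_A(x) = x^3 + 6x^2 + 12x + 8 = (x + 2)^3.

χ_A(x) = (x + 2)^3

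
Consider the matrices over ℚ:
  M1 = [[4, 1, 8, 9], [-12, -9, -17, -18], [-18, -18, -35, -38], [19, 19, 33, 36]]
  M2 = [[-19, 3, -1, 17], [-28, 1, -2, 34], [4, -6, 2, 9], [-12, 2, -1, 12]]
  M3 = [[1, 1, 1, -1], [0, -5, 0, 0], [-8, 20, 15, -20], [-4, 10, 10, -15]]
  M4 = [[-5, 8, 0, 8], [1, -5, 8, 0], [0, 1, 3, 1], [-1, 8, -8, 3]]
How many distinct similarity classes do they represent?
2 classes: {M1, M2, M4}, {M3}

Characteristic polynomials: χ_{M1} = (x - 3)^2(x + 5)^2, χ_{M2} = (x - 3)^2(x + 5)^2, χ_{M3} = (x - 3)^2(x + 5)^2, χ_{M4} = (x - 3)^2(x + 5)^2.

{M1, M2, M4}: invariant factors (x - 3)^2(x + 5)^2.

{M3}: invariant factors x + 5, (x - 3)^2(x + 5).

Matrices are similar if and only if their invariant-factor lists agree; the partition into similarity classes is {M1, M2, M4}, {M3}.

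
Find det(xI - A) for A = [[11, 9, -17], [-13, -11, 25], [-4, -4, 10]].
xI - A = [[x - 11, -9, 17], [13, x + 11, -25], [4, 4, x - 10]].

Expanding det(xI - A) along the first row:
det(xI - A) = + (x - 11)·det([[x + 11, -25], [4, x - 10]]) - (-9)·det([[13, -25], [4, x - 10]]) + (17)·det([[13, x + 11], [4, 4]]).

Evaluating gives χ_A(x) = x^3 - 10x^2 + 28x - 24 = (x - 6)(x - 2)^2.

χ_A(x) = (x - 6)(x - 2)^2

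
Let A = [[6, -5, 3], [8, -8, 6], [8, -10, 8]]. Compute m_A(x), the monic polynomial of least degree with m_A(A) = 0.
m_A(x) = (x - 2)^2

The characteristic polynomial factors as (x - 2)^3. The minimal polynomial is ∏(x - λ)^{k_λ} where k_λ is the size of the largest Jordan block at λ.

For λ = 2: rank(A - 2I) = 1, and the largest Jordan block has size 2 (the smallest k with rank((A - 2I)^k) = rank((A - 2I)^(k+1))).

So m_A(x) = (x - 2)^2.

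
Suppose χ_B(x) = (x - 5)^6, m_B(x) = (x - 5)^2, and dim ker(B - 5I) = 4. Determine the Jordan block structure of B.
Jordan blocks: (5, 2), (5, 2), (5, 1), (5, 1)

λ = 5: algebraic multiplicity 6 (exponent in χ_B), largest block size 2 (exponent in m_B), 4 blocks (geometric multiplicity). These force block sizes [2, 2, 1, 1].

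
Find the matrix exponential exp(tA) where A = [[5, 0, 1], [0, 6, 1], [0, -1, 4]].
e^{tA} = [[e^{5*t}, -t^2*e^{5*t}/2, t*(2 - t)*e^{5*t}/2], [0, (t + 1)*e^{5*t}, t*e^{5*t}], [0, -t*e^{5*t}, (1 - t)*e^{5*t}]]

A has Jordan form J = [[5, 1, 0], [0, 5, 1], [0, 0, 5]] with A = PJP^{-1}, so e^{tA} = P e^{tJ} P^{-1}.

For a Jordan block J_k(λ), e^{tJ_k(λ)} = e^{λt} · (I + tN + t^2 N^2/2! + ... + t^{k-1} N^{k-1}/(k-1)!) where N is the nilpotent superdiagonal part.

Assembling the blocks and conjugating back gives the entries of e^{tA} as shown above.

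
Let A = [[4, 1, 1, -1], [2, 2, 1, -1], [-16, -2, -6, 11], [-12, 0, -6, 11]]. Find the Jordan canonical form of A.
The characteristic polynomial is det(xI - A) = (x - 5)(x - 2)^3, so the eigenvalues are 2 (algebraic multiplicity 3), 5 (algebraic multiplicity 1).

For λ = 2: rank(A - 2I) = 3, rank((A - 2I)^2) = 2, rank((A - 2I)^3) = 1. The eigenspace has dimension 4 - 3 = 1, so there is 1 Jordan block; the rank sequence gives block sizes [3].

For λ = 5: algebraic multiplicity 1 gives one 1×1 block.

Assembling the blocks gives the Jordan form J above.

J = [[2, 1, 0, 0], [0, 2, 1, 0], [0, 0, 2, 0], [0, 0, 0, 5]]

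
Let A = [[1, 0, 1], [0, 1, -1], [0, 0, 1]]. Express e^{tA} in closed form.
A has Jordan form J = [[1, 1, 0], [0, 1, 0], [0, 0, 1]] with A = PJP^{-1}, so e^{tA} = P e^{tJ} P^{-1}.

For a Jordan block J_k(λ), e^{tJ_k(λ)} = e^{λt} · (I + tN + t^2 N^2/2! + ... + t^{k-1} N^{k-1}/(k-1)!) where N is the nilpotent superdiagonal part.

Assembling the blocks and conjugating back gives the entries of e^{tA} as shown above.

e^{tA} = [[e^{t}, 0, t*e^{t}], [0, e^{t}, -t*e^{t}], [0, 0, e^{t}]]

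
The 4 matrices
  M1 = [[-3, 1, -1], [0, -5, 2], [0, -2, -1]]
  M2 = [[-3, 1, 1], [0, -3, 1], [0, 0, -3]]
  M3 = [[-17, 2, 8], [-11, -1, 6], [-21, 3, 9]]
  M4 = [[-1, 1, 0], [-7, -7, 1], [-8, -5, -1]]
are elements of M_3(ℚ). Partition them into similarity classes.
Characteristic polynomials: χ_{M1} = (x + 3)^3, χ_{M2} = (x + 3)^3, χ_{M3} = (x + 3)^3, χ_{M4} = (x + 3)^3.

{M1}: invariant factors x + 3, (x + 3)^2.

{M2, M3, M4}: invariant factors (x + 3)^3.

Matrices are similar if and only if their invariant-factor lists agree; the partition into similarity classes is {M1}, {M2, M3, M4}.

2 classes: {M1}, {M2, M3, M4}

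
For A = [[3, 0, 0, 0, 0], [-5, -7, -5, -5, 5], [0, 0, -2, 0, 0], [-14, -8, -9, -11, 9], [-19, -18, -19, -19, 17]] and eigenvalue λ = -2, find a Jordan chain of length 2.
v_1 = [[0, 1, 0, 2, 3]]^T, v_2 = [[0, 0, 0, 1, 1]]^T

We seek v_1 ∈ ker((A + 2I)^2) \ ker(A + 2I), then set v_{i+1} = (A + 2I) v_i.

One such chain is v_1 = [[0, 1, 0, 2, 3]]^T, v_2 = [[0, 0, 0, 1, 1]]^T. Check: (A + 2I) v_2 = [[0, 0, 0, 0, 0]]^T = 0.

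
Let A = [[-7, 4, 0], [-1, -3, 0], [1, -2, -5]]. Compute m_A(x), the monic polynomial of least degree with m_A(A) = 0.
The characteristic polynomial factors as (x + 5)^3. The minimal polynomial is ∏(x - λ)^{k_λ} where k_λ is the size of the largest Jordan block at λ.

For λ = -5: rank(A + 5I) = 1, and the largest Jordan block has size 2 (the smallest k with rank((A + 5I)^k) = rank((A + 5I)^(k+1))).

So m_A(x) = (x + 5)^2.

m_A(x) = (x + 5)^2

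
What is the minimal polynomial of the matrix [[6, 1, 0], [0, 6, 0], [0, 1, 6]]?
The characteristic polynomial factors as (x - 6)^3. The minimal polynomial is ∏(x - λ)^{k_λ} where k_λ is the size of the largest Jordan block at λ.

For λ = 6: rank(A - 6I) = 1, and the largest Jordan block has size 2 (the smallest k with rank((A - 6I)^k) = rank((A - 6I)^(k+1))).

So m_A(x) = (x - 6)^2.

m_A(x) = (x - 6)^2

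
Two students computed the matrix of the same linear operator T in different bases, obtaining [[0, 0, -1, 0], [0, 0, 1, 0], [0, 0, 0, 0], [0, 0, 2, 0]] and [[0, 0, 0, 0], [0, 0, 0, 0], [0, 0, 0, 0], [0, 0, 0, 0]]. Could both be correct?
Both have characteristic polynomial x^4, but the minimal polynomial of A is x^2 while the minimal polynomial of B is x. The minimal polynomial is a similarity invariant, so A and B are not similar.

No.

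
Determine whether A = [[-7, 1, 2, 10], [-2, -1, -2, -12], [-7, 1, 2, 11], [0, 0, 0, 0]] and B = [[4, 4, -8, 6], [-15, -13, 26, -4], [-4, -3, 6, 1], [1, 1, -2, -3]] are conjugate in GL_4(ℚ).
Two matrices over a field are similar if and only if they have the same invariant factors.

Both A and B have characteristic polynomial x^2(x + 3)^2 and minimal polynomial x^2(x + 3)^2. Computing further, both have invariant factors x^2(x + 3)^2. Hence A and B are similar.

Yes.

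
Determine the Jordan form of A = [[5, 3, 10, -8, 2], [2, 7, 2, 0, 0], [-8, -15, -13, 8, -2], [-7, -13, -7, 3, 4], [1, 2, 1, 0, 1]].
J = [[-5, 0, 0, 0, 0], [0, 1, 1, 0, 0], [0, 0, 1, 0, 0], [0, 0, 0, 3, 1], [0, 0, 0, 0, 3]]

The characteristic polynomial is det(xI - A) = (x - 3)^2(x - 1)^2(x + 5), so the eigenvalues are -5 (algebraic multiplicity 1), 1 (algebraic multiplicity 2), 3 (algebraic multiplicity 2).

For λ = -5: algebraic multiplicity 1 gives one 1×1 block.

For λ = 1: rank(A - I) = 4, rank((A - I)^2) = 3. The eigenspace has dimension 5 - 4 = 1, so there is 1 Jordan block; the rank sequence gives block sizes [2].

For λ = 3: rank(A - 3I) = 4, rank((A - 3I)^2) = 3. The eigenspace has dimension 5 - 4 = 1, so there is 1 Jordan block; the rank sequence gives block sizes [2].

Assembling the blocks gives the Jordan form J above.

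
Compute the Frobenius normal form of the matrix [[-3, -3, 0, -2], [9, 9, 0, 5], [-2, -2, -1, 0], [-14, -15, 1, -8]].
The invariant factors of A (the non-unit diagonal entries of the Smith normal form of xI - A over ℚ[x]) are (x + 3)(x^3 + x - 1), each dividing the next. The characteristic polynomial is their product, (x + 3)(x^3 + x - 1).

The rational canonical form is the block-diagonal matrix of companion matrices C(f_i):
R = [[0, 0, 0, 3], [1, 0, 0, -2], [0, 1, 0, -1], [0, 0, 1, -3]].

Note the characteristic polynomial does not split into linear factors over ℚ, so A has no Jordan form over ℚ; the rational canonical form exists over any field.

R = [[0, 0, 0, 3], [1, 0, 0, -2], [0, 1, 0, -1], [0, 0, 1, -3]]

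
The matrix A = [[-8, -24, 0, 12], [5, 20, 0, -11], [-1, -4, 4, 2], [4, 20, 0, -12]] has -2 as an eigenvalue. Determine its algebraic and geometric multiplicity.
The characteristic polynomial is (x - 4)^2(x + 2)^2, so the factor x + 2 appears with exponent 2: the algebraic multiplicity is 2.

rank(A + 2I) = 3, so the eigenspace has dimension 4 - 3 = 1: the geometric multiplicity is 1.

Since 1 < 2, A is not diagonalizable.

algebraic multiplicity 2, geometric multiplicity 1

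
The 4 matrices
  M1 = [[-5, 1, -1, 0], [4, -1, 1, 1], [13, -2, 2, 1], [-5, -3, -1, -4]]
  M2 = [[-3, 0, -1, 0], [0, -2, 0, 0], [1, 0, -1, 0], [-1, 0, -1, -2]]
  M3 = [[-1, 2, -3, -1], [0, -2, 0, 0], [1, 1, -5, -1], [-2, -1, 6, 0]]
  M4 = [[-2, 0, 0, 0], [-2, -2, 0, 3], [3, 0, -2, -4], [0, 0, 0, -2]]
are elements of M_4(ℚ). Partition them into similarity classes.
2 classes: {M1, M3, M4}, {M2}

Characteristic polynomials: χ_{M1} = (x + 2)^4, χ_{M2} = (x + 2)^4, χ_{M3} = (x + 2)^4, χ_{M4} = (x + 2)^4.

{M1, M3, M4}: invariant factors (x + 2)^2, (x + 2)^2.

{M2}: invariant factors x + 2, x + 2, (x + 2)^2.

Matrices are similar if and only if their invariant-factor lists agree; the partition into similarity classes is {M1, M3, M4}, {M2}.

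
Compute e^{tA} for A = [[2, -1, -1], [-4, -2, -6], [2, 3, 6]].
e^{tA} = [[(t^2 + 1)*e^{2*t}, t*(t - 2)*e^{2*t}/2, t*(t - 1)*e^{2*t}], [2*t*(t - 2)*e^{2*t}, (t^2 - 4*t + 1)*e^{2*t}, 2*t*(t - 3)*e^{2*t}], [2*t*(1 - t)*e^{2*t}, t*(3 - t)*e^{2*t}, (-2*t^2 + 4*t + 1)*e^{2*t}]]

A has Jordan form J = [[2, 1, 0], [0, 2, 1], [0, 0, 2]] with A = PJP^{-1}, so e^{tA} = P e^{tJ} P^{-1}.

For a Jordan block J_k(λ), e^{tJ_k(λ)} = e^{λt} · (I + tN + t^2 N^2/2! + ... + t^{k-1} N^{k-1}/(k-1)!) where N is the nilpotent superdiagonal part.

Assembling the blocks and conjugating back gives the entries of e^{tA} as shown above.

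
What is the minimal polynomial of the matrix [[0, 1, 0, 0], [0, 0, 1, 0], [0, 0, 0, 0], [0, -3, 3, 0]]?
The characteristic polynomial factors as x^4. The minimal polynomial is ∏(x - λ)^{k_λ} where k_λ is the size of the largest Jordan block at λ.

For λ = 0: rank(A) = 2, and the largest Jordan block has size 3 (the smallest k with rank(A^k) = rank(A^(k+1))).

So m_A(x) = x^3.

m_A(x) = x^3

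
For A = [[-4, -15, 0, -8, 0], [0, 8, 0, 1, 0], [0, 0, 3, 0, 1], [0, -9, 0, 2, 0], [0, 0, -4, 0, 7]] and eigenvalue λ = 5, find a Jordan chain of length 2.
v_1 = [[-1, 0, 0, 1, 0]]^T, v_2 = [[1, 1, 0, -3, 0]]^T

We seek v_1 ∈ ker((A - 5I)^2) \ ker(A - 5I), then set v_{i+1} = (A - 5I) v_i.

One such chain is v_1 = [[-1, 0, 0, 1, 0]]^T, v_2 = [[1, 1, 0, -3, 0]]^T. Check: (A - 5I) v_2 = [[0, 0, 0, 0, 0]]^T = 0.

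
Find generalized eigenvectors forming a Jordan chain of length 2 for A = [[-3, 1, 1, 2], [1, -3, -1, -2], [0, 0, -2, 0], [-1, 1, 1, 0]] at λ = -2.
We seek v_1 ∈ ker((A + 2I)^2) \ ker(A + 2I), then set v_{i+1} = (A + 2I) v_i.

One such chain is v_1 = [[0, 1, 0, 0]]^T, v_2 = [[1, -1, 0, 1]]^T. Check: (A + 2I) v_2 = [[0, 0, 0, 0]]^T = 0.

v_1 = [[0, 1, 0, 0]]^T, v_2 = [[1, -1, 0, 1]]^T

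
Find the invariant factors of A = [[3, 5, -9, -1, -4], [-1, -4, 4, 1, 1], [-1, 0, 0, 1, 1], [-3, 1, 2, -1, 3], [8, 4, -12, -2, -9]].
x + 1, (x + 1)^2(x + 4)^2

The Jordan structure of A has elementary divisors (x + 4)^2, (x + 1)^2, (x + 1). Arranging the block sizes at each eigenvalue in decreasing order and taking row products gives the invariant factors.

Invariant factors (smallest first, each dividing the next): x + 1, (x + 1)^2(x + 4)^2.

Check: the last factor (x + 1)^2(x + 4)^2 is the minimal polynomial, and the product (x + 1)^3(x + 4)^2 is the characteristic polynomial.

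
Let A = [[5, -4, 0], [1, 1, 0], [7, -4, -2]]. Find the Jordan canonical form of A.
The characteristic polynomial is det(xI - A) = (x - 3)^2(x + 2), so the eigenvalues are -2 (algebraic multiplicity 1), 3 (algebraic multiplicity 2).

For λ = -2: algebraic multiplicity 1 gives one 1×1 block.

For λ = 3: rank(A - 3I) = 2, rank((A - 3I)^2) = 1. The eigenspace has dimension 3 - 2 = 1, so there is 1 Jordan block; the rank sequence gives block sizes [2].

Assembling the blocks gives the Jordan form J above.

J = [[-2, 0, 0], [0, 3, 1], [0, 0, 3]]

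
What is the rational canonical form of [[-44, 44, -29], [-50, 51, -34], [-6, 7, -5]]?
R = [[0, 0, 0], [1, 0, 15], [0, 1, 2]]

The invariant factors of A (the non-unit diagonal entries of the Smith normal form of xI - A over ℚ[x]) are x(x - 5)(x + 3), each dividing the next. The characteristic polynomial is their product, x(x - 5)(x + 3).

The rational canonical form is the block-diagonal matrix of companion matrices C(f_i):
R = [[0, 0, 0], [1, 0, 15], [0, 1, 2]].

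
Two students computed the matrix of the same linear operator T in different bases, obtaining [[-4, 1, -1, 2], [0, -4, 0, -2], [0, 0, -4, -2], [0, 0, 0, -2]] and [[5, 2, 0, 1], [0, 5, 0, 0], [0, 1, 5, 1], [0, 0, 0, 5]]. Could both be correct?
trace(A) = -14 but trace(B) = 20. The trace is a similarity invariant, so A and B are not similar.

No.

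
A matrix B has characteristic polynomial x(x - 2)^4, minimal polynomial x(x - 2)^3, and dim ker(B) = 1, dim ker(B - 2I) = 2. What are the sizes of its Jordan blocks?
λ = 0: algebraic multiplicity 1 (exponent in χ_B), largest block size 1 (exponent in m_B), 1 block (geometric multiplicity). This forces block sizes [1].
λ = 2: algebraic multiplicity 4 (exponent in χ_B), largest block size 3 (exponent in m_B), 2 blocks (geometric multiplicity). These force block sizes [3, 1].

Jordan blocks: (0, 1), (2, 3), (2, 1)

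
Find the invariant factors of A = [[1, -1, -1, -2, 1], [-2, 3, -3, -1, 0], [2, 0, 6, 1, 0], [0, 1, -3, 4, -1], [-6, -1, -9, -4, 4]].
x - 3, (x - 4)^3(x - 3)

The Jordan structure of A has elementary divisors (x - 3), (x - 3), (x - 4)^3. Arranging the block sizes at each eigenvalue in decreasing order and taking row products gives the invariant factors.

Invariant factors (smallest first, each dividing the next): x - 3, (x - 4)^3(x - 3).

Check: the last factor (x - 4)^3(x - 3) is the minimal polynomial, and the product (x - 4)^3(x - 3)^2 is the characteristic polynomial.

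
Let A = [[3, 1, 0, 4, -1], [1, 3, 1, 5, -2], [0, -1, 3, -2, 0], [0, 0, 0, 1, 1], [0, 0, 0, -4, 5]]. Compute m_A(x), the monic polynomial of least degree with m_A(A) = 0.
The characteristic polynomial factors as (x - 3)^5. The minimal polynomial is ∏(x - λ)^{k_λ} where k_λ is the size of the largest Jordan block at λ.

For λ = 3: rank(A - 3I) = 3, and the largest Jordan block has size 3 (the smallest k with rank((A - 3I)^k) = rank((A - 3I)^(k+1))).

So m_A(x) = (x - 3)^3.

m_A(x) = (x - 3)^3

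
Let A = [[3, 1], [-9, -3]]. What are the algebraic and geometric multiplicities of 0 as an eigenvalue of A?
The characteristic polynomial is x^2, so the factor x appears with exponent 2: the algebraic multiplicity is 2.

rank(A) = 1, so the eigenspace has dimension 2 - 1 = 1: the geometric multiplicity is 1.

Since 1 < 2, A is not diagonalizable.

algebraic multiplicity 2, geometric multiplicity 1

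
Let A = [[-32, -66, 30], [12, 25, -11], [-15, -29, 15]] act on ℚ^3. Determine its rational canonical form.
R = [[0, 0, 8], [1, 0, -18], [0, 1, 8]]

The invariant factors of A (the non-unit diagonal entries of the Smith normal form of xI - A over ℚ[x]) are (x - 4)(x^2 - 4x + 2), each dividing the next. The characteristic polynomial is their product, (x - 4)(x^2 - 4x + 2).

The rational canonical form is the block-diagonal matrix of companion matrices C(f_i):
R = [[0, 0, 8], [1, 0, -18], [0, 1, 8]].

Note the characteristic polynomial does not split into linear factors over ℚ, so A has no Jordan form over ℚ; the rational canonical form exists over any field.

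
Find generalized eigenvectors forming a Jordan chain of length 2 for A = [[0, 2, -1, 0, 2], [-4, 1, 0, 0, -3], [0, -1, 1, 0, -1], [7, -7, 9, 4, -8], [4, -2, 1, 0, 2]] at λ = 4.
We seek v_1 ∈ ker((A - 4I)^2) \ ker(A - 4I), then set v_{i+1} = (A - 4I) v_i.

One such chain is v_1 = [[0, 1, 0, 0, -1]]^T, v_2 = [[0, 0, 0, 1, 0]]^T. Check: (A - 4I) v_2 = [[0, 0, 0, 0, 0]]^T = 0.

v_1 = [[0, 1, 0, 0, -1]]^T, v_2 = [[0, 0, 0, 1, 0]]^T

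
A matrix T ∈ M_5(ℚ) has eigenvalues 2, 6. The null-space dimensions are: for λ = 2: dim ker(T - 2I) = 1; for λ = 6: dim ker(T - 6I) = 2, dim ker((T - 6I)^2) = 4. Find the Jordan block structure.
Jordan blocks: (2, 1), (6, 2), (6, 2)

λ = 2: successive nullity increments [1] count blocks of size ≥ k; block sizes are [1].
λ = 6: successive nullity increments [2, 2] count blocks of size ≥ k; block sizes are [2, 2].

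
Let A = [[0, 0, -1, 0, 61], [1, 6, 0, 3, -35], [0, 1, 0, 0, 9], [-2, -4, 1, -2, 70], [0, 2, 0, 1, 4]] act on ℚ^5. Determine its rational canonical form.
R = [[0, 0, 0, 0, 45], [1, 0, 0, 0, -39], [0, 1, 0, 0, 11], [0, 0, 1, 0, -16], [0, 0, 0, 1, 8]]

The invariant factors of A (the non-unit diagonal entries of the Smith normal form of xI - A over ℚ[x]) are (x - 5)(x - 3)(x^3 + x - 3), each dividing the next. The characteristic polynomial is their product, (x - 5)(x - 3)(x^3 + x - 3).

The rational canonical form is the block-diagonal matrix of companion matrices C(f_i):
R = [[0, 0, 0, 0, 45], [1, 0, 0, 0, -39], [0, 1, 0, 0, 11], [0, 0, 1, 0, -16], [0, 0, 0, 1, 8]].

Note the characteristic polynomial does not split into linear factors over ℚ, so A has no Jordan form over ℚ; the rational canonical form exists over any field.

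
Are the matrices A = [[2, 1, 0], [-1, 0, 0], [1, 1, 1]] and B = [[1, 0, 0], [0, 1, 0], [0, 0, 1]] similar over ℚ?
No.

Both have characteristic polynomial (x - 1)^3, but the minimal polynomial of A is (x - 1)^2 while the minimal polynomial of B is x - 1. The minimal polynomial is a similarity invariant, so A and B are not similar.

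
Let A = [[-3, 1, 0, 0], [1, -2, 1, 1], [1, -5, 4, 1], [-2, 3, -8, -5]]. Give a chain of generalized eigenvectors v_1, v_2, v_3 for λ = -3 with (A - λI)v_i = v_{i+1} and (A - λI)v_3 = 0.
v_1 = [[1, 1, 1, -2]]^T, v_2 = [[1, 1, 1, -3]]^T, v_3 = [[1, 0, 0, -1]]^T

We seek v_1 ∈ ker((A + 3I)^3) \ ker((A + 3I)^2), then set v_{i+1} = (A + 3I) v_i.

One such chain is v_1 = [[1, 1, 1, -2]]^T, v_2 = [[1, 1, 1, -3]]^T, v_3 = [[1, 0, 0, -1]]^T. Check: (A + 3I) v_3 = [[0, 0, 0, 0]]^T = 0.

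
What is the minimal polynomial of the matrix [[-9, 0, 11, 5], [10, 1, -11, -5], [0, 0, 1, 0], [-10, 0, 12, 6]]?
The characteristic polynomial factors as (x - 1)^3(x + 4). The minimal polynomial is ∏(x - λ)^{k_λ} where k_λ is the size of the largest Jordan block at λ.

For λ = -4: rank(A + 4I) = 3, and the largest Jordan block has size 1 (the smallest k with rank((A + 4I)^k) = rank((A + 4I)^(k+1))).
For λ = 1: rank(A - I) = 2, and the largest Jordan block has size 2 (the smallest k with rank((A - I)^k) = rank((A - I)^(k+1))).

So m_A(x) = (x - 1)^2(x + 4).

m_A(x) = (x - 1)^2(x + 4)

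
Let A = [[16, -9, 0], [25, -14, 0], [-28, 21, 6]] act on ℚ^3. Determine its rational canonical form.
The invariant factors of A (the non-unit diagonal entries of the Smith normal form of xI - A over ℚ[x]) are (x - 6)(x - 1)^2, each dividing the next. The characteristic polynomial is their product, (x - 6)(x - 1)^2.

The rational canonical form is the block-diagonal matrix of companion matrices C(f_i):
R = [[0, 0, 6], [1, 0, -13], [0, 1, 8]].

R = [[0, 0, 6], [1, 0, -13], [0, 1, 8]]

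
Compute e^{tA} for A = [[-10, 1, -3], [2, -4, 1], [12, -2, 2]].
A has Jordan form J = [[-4, 1, 0], [0, -4, 1], [0, 0, -4]] with A = PJP^{-1}, so e^{tA} = P e^{tJ} P^{-1}.

For a Jordan block J_k(λ), e^{tJ_k(λ)} = e^{λt} · (I + tN + t^2 N^2/2! + ... + t^{k-1} N^{k-1}/(k-1)!) where N is the nilpotent superdiagonal part.

Assembling the blocks and conjugating back gives the entries of e^{tA} as shown above.

e^{tA} = [[(t^2 - 6*t + 1)*e^{-4*t}, t*e^{-4*t}, t*(t - 6)*e^{-4*t}/2], [2*t*e^{-4*t}, e^{-4*t}, t*e^{-4*t}], [2*t*(6 - t)*e^{-4*t}, -2*t*e^{-4*t}, (-t^2 + 6*t + 1)*e^{-4*t}]]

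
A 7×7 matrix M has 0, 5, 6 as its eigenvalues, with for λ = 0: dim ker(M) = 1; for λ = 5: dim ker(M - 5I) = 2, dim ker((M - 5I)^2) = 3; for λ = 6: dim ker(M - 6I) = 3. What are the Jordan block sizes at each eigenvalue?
λ = 0: successive nullity increments [1] count blocks of size ≥ k; block sizes are [1].
λ = 5: successive nullity increments [2, 1] count blocks of size ≥ k; block sizes are [2, 1].
λ = 6: successive nullity increments [3] count blocks of size ≥ k; block sizes are [1, 1, 1].

Jordan blocks: (0, 1), (5, 2), (5, 1), (6, 1), (6, 1), (6, 1)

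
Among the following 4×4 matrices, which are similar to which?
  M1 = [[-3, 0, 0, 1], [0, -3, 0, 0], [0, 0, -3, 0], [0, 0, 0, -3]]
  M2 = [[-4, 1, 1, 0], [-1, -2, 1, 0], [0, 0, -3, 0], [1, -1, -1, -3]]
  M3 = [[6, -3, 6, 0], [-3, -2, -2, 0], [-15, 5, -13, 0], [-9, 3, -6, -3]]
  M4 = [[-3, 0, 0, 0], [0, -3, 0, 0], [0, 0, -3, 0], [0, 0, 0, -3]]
Characteristic polynomials: χ_{M1} = (x + 3)^4, χ_{M2} = (x + 3)^4, χ_{M3} = (x + 3)^4, χ_{M4} = (x + 3)^4.

{M1, M2, M3}: invariant factors x + 3, x + 3, (x + 3)^2.

{M4}: invariant factors x + 3, x + 3, x + 3, x + 3.

Matrices are similar if and only if their invariant-factor lists agree; the partition into similarity classes is {M1, M2, M3}, {M4}.

2 classes: {M1, M2, M3}, {M4}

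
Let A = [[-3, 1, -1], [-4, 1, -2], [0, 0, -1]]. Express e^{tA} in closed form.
e^{tA} = [[(1 - 2*t)*e^{-t}, t*e^{-t}, -t*e^{-t}], [-4*t*e^{-t}, (2*t + 1)*e^{-t}, -2*t*e^{-t}], [0, 0, e^{-t}]]

A has Jordan form J = [[-1, 1, 0], [0, -1, 0], [0, 0, -1]] with A = PJP^{-1}, so e^{tA} = P e^{tJ} P^{-1}.

For a Jordan block J_k(λ), e^{tJ_k(λ)} = e^{λt} · (I + tN + t^2 N^2/2! + ... + t^{k-1} N^{k-1}/(k-1)!) where N is the nilpotent superdiagonal part.

Assembling the blocks and conjugating back gives the entries of e^{tA} as shown above.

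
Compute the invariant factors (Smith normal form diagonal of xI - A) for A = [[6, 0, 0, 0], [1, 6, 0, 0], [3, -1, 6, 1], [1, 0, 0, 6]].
The Jordan structure of A has elementary divisors (x - 6)^2, (x - 6)^2. Arranging the block sizes at each eigenvalue in decreasing order and taking row products gives the invariant factors.

Invariant factors (smallest first, each dividing the next): (x - 6)^2, (x - 6)^2.

Check: the last factor (x - 6)^2 is the minimal polynomial, and the product (x - 6)^4 is the characteristic polynomial.

(x - 6)^2, (x - 6)^2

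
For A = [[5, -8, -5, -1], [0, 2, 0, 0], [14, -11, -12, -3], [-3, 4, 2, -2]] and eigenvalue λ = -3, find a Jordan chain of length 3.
v_1 = [[-2, 0, -3, 1]]^T, v_2 = [[-2, 0, -4, 1]]^T, v_3 = [[3, 0, 5, -1]]^T

We seek v_1 ∈ ker((A + 3I)^3) \ ker((A + 3I)^2), then set v_{i+1} = (A + 3I) v_i.

One such chain is v_1 = [[-2, 0, -3, 1]]^T, v_2 = [[-2, 0, -4, 1]]^T, v_3 = [[3, 0, 5, -1]]^T. Check: (A + 3I) v_3 = [[0, 0, 0, 0]]^T = 0.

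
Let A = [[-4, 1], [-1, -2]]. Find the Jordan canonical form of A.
The characteristic polynomial is det(xI - A) = (x + 3)^2, so the eigenvalues are -3 (algebraic multiplicity 2).

For λ = -3: rank(A + 3I) = 1, rank((A + 3I)^2) = 0. The eigenspace has dimension 2 - 1 = 1, so there is 1 Jordan block; the rank sequence gives block sizes [2].

Assembling the blocks gives the Jordan form J above.

J = [[-3, 1], [0, -3]]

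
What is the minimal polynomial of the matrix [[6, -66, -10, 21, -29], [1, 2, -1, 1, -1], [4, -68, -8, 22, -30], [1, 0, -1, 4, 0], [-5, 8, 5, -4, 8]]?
The characteristic polynomial factors as (x - 4)^4(x + 4). The minimal polynomial is ∏(x - λ)^{k_λ} where k_λ is the size of the largest Jordan block at λ.

For λ = -4: rank(A + 4I) = 4, and the largest Jordan block has size 1 (the smallest k with rank((A + 4I)^k) = rank((A + 4I)^(k+1))).
For λ = 4: rank(A - 4I) = 3, and the largest Jordan block has size 3 (the smallest k with rank((A - 4I)^k) = rank((A - 4I)^(k+1))).

So m_A(x) = (x - 4)^3(x + 4).

m_A(x) = (x - 4)^3(x + 4)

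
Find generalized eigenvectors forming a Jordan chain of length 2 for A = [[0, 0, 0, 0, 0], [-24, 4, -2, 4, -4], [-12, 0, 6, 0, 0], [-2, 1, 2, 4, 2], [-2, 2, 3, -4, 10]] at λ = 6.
We seek v_1 ∈ ker((A - 6I)^2) \ ker(A - 6I), then set v_{i+1} = (A - 6I) v_i.

One such chain is v_1 = [[0, 2, 1, -1, -2]]^T, v_2 = [[0, -2, 0, 2, 3]]^T. Check: (A - 6I) v_2 = [[0, 0, 0, 0, 0]]^T = 0.

v_1 = [[0, 2, 1, -1, -2]]^T, v_2 = [[0, -2, 0, 2, 3]]^T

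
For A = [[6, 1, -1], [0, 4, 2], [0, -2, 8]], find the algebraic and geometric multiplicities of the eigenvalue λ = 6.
algebraic multiplicity 3, geometric multiplicity 2

The characteristic polynomial is (x - 6)^3, so the factor x - 6 appears with exponent 3: the algebraic multiplicity is 3.

rank(A - 6I) = 1, so the eigenspace has dimension 3 - 1 = 2: the geometric multiplicity is 2.

Since 2 < 3, A is not diagonalizable.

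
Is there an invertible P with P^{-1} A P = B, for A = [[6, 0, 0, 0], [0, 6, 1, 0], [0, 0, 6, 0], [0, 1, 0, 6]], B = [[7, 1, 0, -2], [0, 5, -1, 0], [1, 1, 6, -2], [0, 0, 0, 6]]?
Yes.

Two matrices over a field are similar if and only if they have the same invariant factors.

Both A and B have characteristic polynomial (x - 6)^4 and minimal polynomial (x - 6)^3. Computing further, both have invariant factors x - 6, (x - 6)^3. Hence A and B are similar.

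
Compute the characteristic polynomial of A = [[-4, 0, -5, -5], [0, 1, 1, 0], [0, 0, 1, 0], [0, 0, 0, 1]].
xI - A = [[x + 4, 0, 5, 5], [0, x - 1, -1, 0], [0, 0, x - 1, 0], [0, 0, 0, x - 1]].

Expanding det(xI - A) along the first row:
det(xI - A) = + (x + 4)·det([[x - 1, -1, 0], [0, x - 1, 0], [0, 0, x - 1]]) - (0)·det([[0, -1, 0], [0, x - 1, 0], [0, 0, x - 1]]) + (5)·det([[0, x - 1, 0], [0, 0, 0], [0, 0, x - 1]]) - (5)·det([[0, x - 1, -1], [0, 0, x - 1], [0, 0, 0]]).

Evaluating gives χ_A(x) = x^4 + x^3 - 9x^2 + 11x - 4 = (x - 1)^3(x + 4).

χ_A(x) = (x - 1)^3(x + 4)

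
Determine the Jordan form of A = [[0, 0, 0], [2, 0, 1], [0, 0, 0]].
The characteristic polynomial is det(xI - A) = x^3, so the eigenvalues are 0 (algebraic multiplicity 3).

For λ = 0: rank(A) = 1, rank(A^2) = 0. The eigenspace has dimension 3 - 1 = 2, so there are 2 Jordan blocks; the rank sequence gives block sizes [2, 1].

Assembling the blocks gives the Jordan form J above.

J = [[0, 1, 0], [0, 0, 0], [0, 0, 0]]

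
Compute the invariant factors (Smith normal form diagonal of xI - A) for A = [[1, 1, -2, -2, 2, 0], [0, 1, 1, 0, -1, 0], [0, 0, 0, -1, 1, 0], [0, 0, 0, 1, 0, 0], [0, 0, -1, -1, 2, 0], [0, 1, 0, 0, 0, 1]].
The Jordan structure of A has elementary divisors (x - 1)^3, (x - 1)^2, (x - 1). Arranging the block sizes at each eigenvalue in decreasing order and taking row products gives the invariant factors.

Invariant factors (smallest first, each dividing the next): x - 1, (x - 1)^2, (x - 1)^3.

Check: the last factor (x - 1)^3 is the minimal polynomial, and the product (x - 1)^6 is the characteristic polynomial.

x - 1, (x - 1)^2, (x - 1)^3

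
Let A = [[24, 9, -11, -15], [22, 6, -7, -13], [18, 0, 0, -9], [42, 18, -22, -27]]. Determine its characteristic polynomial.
χ_A(x) = x^3(x - 3)

xI - A = [[x - 24, -9, 11, 15], [-22, x - 6, 7, 13], [-18, 0, x, 9], [-42, -18, 22, x + 27]].

Expanding det(xI - A) along the first row:
det(xI - A) = + (x - 24)·det([[x - 6, 7, 13], [0, x, 9], [-18, 22, x + 27]]) - (-9)·det([[-22, 7, 13], [-18, x, 9], [-42, 22, x + 27]]) + (11)·det([[-22, x - 6, 13], [-18, 0, 9], [-42, -18, x + 27]]) - (15)·det([[-22, x - 6, 7], [-18, 0, x], [-42, -18, 22]]).

Evaluating gives χ_A(x) = x^4 - 3x^3 = x^3(x - 3).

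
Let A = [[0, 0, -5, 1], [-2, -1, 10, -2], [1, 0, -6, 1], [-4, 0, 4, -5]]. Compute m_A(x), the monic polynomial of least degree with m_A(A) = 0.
The characteristic polynomial factors as (x + 1)^2(x + 5)^2. The minimal polynomial is ∏(x - λ)^{k_λ} where k_λ is the size of the largest Jordan block at λ.

For λ = -5: rank(A + 5I) = 3, and the largest Jordan block has size 2 (the smallest k with rank((A + 5I)^k) = rank((A + 5I)^(k+1))).
For λ = -1: rank(A + I) = 2, and the largest Jordan block has size 1 (the smallest k with rank((A + I)^k) = rank((A + I)^(k+1))).

So m_A(x) = (x + 1)(x + 5)^2.

m_A(x) = (x + 1)(x + 5)^2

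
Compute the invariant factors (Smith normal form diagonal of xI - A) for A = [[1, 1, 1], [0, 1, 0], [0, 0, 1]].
The Jordan structure of A has elementary divisors (x - 1)^2, (x - 1). Arranging the block sizes at each eigenvalue in decreasing order and taking row products gives the invariant factors.

Invariant factors (smallest first, each dividing the next): x - 1, (x - 1)^2.

Check: the last factor (x - 1)^2 is the minimal polynomial, and the product (x - 1)^3 is the characteristic polynomial.

x - 1, (x - 1)^2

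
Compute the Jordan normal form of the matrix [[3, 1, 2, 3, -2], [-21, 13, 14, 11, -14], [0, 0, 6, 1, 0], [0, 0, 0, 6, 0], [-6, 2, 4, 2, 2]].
The characteristic polynomial is det(xI - A) = (x - 6)^5, so the eigenvalues are 6 (algebraic multiplicity 5).

For λ = 6: rank(A - 6I) = 2, rank((A - 6I)^2) = 0. The eigenspace has dimension 5 - 2 = 3, so there are 3 Jordan blocks; the rank sequence gives block sizes [2, 2, 1].

Assembling the blocks gives the Jordan form J above.

J = [[6, 1, 0, 0, 0], [0, 6, 0, 0, 0], [0, 0, 6, 1, 0], [0, 0, 0, 6, 0], [0, 0, 0, 0, 6]]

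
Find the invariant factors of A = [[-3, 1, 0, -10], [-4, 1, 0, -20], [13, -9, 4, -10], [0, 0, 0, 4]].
The Jordan structure of A has elementary divisors (x + 1)^2, (x - 4), (x - 4). Arranging the block sizes at each eigenvalue in decreasing order and taking row products gives the invariant factors.

Invariant factors (smallest first, each dividing the next): x - 4, (x - 4)(x + 1)^2.

Check: the last factor (x - 4)(x + 1)^2 is the minimal polynomial, and the product (x - 4)^2(x + 1)^2 is the characteristic polynomial.

x - 4, (x - 4)(x + 1)^2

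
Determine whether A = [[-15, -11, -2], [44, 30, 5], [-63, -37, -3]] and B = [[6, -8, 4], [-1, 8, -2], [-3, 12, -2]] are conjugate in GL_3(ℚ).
No.

Both have characteristic polynomial (x - 4)^3, but the minimal polynomial of A is (x - 4)^3 while the minimal polynomial of B is (x - 4)^2. The minimal polynomial is a similarity invariant, so A and B are not similar.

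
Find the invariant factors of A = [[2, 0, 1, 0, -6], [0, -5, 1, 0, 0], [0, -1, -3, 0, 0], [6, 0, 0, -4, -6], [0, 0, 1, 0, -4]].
x + 4, (x - 2)(x + 4)^3

The Jordan structure of A has elementary divisors (x + 4)^3, (x + 4), (x - 2). Arranging the block sizes at each eigenvalue in decreasing order and taking row products gives the invariant factors.

Invariant factors (smallest first, each dividing the next): x + 4, (x - 2)(x + 4)^3.

Check: the last factor (x - 2)(x + 4)^3 is the minimal polynomial, and the product (x - 2)(x + 4)^4 is the characteristic polynomial.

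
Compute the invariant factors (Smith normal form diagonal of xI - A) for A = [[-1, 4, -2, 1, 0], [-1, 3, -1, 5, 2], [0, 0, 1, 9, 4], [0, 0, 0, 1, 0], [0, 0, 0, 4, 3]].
The Jordan structure of A has elementary divisors (x - 1)^2, (x - 1)^2, (x - 3). Arranging the block sizes at each eigenvalue in decreasing order and taking row products gives the invariant factors.

Invariant factors (smallest first, each dividing the next): (x - 1)^2, (x - 3)(x - 1)^2.

Check: the last factor (x - 3)(x - 1)^2 is the minimal polynomial, and the product (x - 3)(x - 1)^4 is the characteristic polynomial.

(x - 1)^2, (x - 3)(x - 1)^2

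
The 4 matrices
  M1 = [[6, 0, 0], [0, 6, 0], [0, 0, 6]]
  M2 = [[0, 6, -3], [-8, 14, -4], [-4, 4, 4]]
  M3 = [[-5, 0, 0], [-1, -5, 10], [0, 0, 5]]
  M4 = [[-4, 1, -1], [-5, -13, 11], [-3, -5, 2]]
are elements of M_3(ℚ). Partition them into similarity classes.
4 classes: {M1}, {M2}, {M3}, {M4}

Characteristic polynomials: χ_{M1} = (x - 6)^3, χ_{M2} = (x - 6)^3, χ_{M3} = (x - 5)(x + 5)^2, χ_{M4} = (x + 5)^3.

{M1}: invariant factors x - 6, x - 6, x - 6.

{M2}: invariant factors x - 6, (x - 6)^2.

{M3}: invariant factors (x - 5)(x + 5)^2.

{M4}: invariant factors (x + 5)^3.

Matrices are similar if and only if their invariant-factor lists agree; the partition into similarity classes is {M1}, {M2}, {M3}, {M4}.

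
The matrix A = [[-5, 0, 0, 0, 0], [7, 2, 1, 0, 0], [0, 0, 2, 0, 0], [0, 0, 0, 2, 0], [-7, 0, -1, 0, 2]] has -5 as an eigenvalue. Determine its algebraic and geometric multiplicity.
The characteristic polynomial is (x - 2)^4(x + 5), so the factor x + 5 appears with exponent 1: the algebraic multiplicity is 1.

rank(A + 5I) = 4, so the eigenspace has dimension 5 - 4 = 1: the geometric multiplicity is 1.

algebraic multiplicity 1, geometric multiplicity 1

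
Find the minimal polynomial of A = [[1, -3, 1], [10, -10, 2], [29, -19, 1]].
The characteristic polynomial factors as (x + 2)^2(x + 4). The minimal polynomial is ∏(x - λ)^{k_λ} where k_λ is the size of the largest Jordan block at λ.

For λ = -4: rank(A + 4I) = 2, and the largest Jordan block has size 1 (the smallest k with rank((A + 4I)^k) = rank((A + 4I)^(k+1))).
For λ = -2: rank(A + 2I) = 2, and the largest Jordan block has size 2 (the smallest k with rank((A + 2I)^k) = rank((A + 2I)^(k+1))).

So m_A(x) = (x + 2)^2(x + 4).

m_A(x) = (x + 2)^2(x + 4)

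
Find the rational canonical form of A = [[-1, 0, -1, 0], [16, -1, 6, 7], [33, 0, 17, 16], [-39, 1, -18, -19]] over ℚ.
The invariant factors of A (the non-unit diagonal entries of the Smith normal form of xI - A over ℚ[x]) are (x^2 + 2x - 4)^2, each dividing the next. The characteristic polynomial is their product, (x^2 + 2x - 4)^2.

The rational canonical form is the block-diagonal matrix of companion matrices C(f_i):
R = [[0, 0, 0, -16], [1, 0, 0, 16], [0, 1, 0, 4], [0, 0, 1, -4]].

Note the characteristic polynomial does not split into linear factors over ℚ, so A has no Jordan form over ℚ; the rational canonical form exists over any field.

R = [[0, 0, 0, -16], [1, 0, 0, 16], [0, 1, 0, 4], [0, 0, 1, -4]]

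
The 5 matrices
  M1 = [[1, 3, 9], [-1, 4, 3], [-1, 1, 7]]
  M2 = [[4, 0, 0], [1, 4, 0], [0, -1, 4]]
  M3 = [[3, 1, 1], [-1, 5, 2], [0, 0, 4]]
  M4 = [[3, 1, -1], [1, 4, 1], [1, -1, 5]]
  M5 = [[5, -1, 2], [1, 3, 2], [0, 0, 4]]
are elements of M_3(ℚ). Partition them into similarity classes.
2 classes: {M1, M2, M3, M4}, {M5}

Characteristic polynomials: χ_{M1} = (x - 4)^3, χ_{M2} = (x - 4)^3, χ_{M3} = (x - 4)^3, χ_{M4} = (x - 4)^3, χ_{M5} = (x - 4)^3.

{M1, M2, M3, M4}: invariant factors (x - 4)^3.

{M5}: invariant factors x - 4, (x - 4)^2.

Matrices are similar if and only if their invariant-factor lists agree; the partition into similarity classes is {M1, M2, M3, M4}, {M5}.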